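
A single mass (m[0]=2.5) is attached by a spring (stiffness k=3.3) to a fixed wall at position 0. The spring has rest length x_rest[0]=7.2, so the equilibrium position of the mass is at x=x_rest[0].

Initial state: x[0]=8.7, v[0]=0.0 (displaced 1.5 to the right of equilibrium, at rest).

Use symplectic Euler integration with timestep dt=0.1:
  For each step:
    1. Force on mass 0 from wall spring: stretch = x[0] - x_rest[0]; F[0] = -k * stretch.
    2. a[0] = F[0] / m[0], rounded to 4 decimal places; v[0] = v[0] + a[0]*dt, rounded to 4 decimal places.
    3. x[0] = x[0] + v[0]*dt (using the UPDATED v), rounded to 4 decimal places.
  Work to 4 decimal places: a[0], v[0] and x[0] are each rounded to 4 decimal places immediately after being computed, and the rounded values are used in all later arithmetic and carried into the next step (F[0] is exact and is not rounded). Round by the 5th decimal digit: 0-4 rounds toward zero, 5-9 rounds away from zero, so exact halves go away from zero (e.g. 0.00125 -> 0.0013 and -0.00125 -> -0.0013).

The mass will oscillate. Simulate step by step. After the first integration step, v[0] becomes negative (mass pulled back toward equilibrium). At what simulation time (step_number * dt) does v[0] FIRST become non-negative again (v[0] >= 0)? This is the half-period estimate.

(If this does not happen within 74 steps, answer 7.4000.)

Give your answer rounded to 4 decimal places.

Step 0: x=[8.7000] v=[0.0000]
Step 1: x=[8.6802] v=[-0.1980]
Step 2: x=[8.6409] v=[-0.3934]
Step 3: x=[8.5825] v=[-0.5836]
Step 4: x=[8.5059] v=[-0.7661]
Step 5: x=[8.4121] v=[-0.9385]
Step 6: x=[8.3023] v=[-1.0985]
Step 7: x=[8.1779] v=[-1.2440]
Step 8: x=[8.0406] v=[-1.3731]
Step 9: x=[7.8922] v=[-1.4841]
Step 10: x=[7.7347] v=[-1.5755]
Step 11: x=[7.5701] v=[-1.6461]
Step 12: x=[7.4006] v=[-1.6950]
Step 13: x=[7.2285] v=[-1.7215]
Step 14: x=[7.0560] v=[-1.7253]
Step 15: x=[6.8854] v=[-1.7063]
Step 16: x=[6.7189] v=[-1.6648]
Step 17: x=[6.5588] v=[-1.6013]
Step 18: x=[6.4071] v=[-1.5167]
Step 19: x=[6.2659] v=[-1.4120]
Step 20: x=[6.1370] v=[-1.2887]
Step 21: x=[6.0222] v=[-1.1484]
Step 22: x=[5.9229] v=[-0.9929]
Step 23: x=[5.8405] v=[-0.8243]
Step 24: x=[5.7760] v=[-0.6449]
Step 25: x=[5.7303] v=[-0.4569]
Step 26: x=[5.7040] v=[-0.2629]
Step 27: x=[5.6975] v=[-0.0654]
Step 28: x=[5.7108] v=[0.1329]
First v>=0 after going negative at step 28, time=2.8000

Answer: 2.8000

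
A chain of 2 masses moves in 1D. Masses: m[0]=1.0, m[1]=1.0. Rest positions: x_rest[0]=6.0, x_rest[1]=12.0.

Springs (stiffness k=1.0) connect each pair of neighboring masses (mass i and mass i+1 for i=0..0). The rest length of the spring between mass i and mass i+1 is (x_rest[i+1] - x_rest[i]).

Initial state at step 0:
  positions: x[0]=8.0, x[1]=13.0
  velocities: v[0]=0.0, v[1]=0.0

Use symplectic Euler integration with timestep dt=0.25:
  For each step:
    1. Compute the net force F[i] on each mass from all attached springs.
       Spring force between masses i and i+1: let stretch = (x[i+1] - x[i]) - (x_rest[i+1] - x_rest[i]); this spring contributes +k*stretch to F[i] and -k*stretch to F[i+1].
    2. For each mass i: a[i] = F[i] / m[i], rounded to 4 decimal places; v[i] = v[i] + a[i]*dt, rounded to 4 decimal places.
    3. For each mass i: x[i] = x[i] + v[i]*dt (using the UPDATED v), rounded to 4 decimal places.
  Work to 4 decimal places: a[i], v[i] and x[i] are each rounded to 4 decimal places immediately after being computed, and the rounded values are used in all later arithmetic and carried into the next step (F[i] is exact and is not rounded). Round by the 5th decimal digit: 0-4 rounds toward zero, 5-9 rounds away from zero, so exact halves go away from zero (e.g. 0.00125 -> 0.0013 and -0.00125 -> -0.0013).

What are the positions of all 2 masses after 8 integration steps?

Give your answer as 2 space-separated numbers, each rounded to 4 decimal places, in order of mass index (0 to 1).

Step 0: x=[8.0000 13.0000] v=[0.0000 0.0000]
Step 1: x=[7.9375 13.0625] v=[-0.2500 0.2500]
Step 2: x=[7.8203 13.1797] v=[-0.4688 0.4688]
Step 3: x=[7.6631 13.3370] v=[-0.6290 0.6290]
Step 4: x=[7.4855 13.5146] v=[-0.7105 0.7105]
Step 5: x=[7.3097 13.6904] v=[-0.7032 0.7032]
Step 6: x=[7.1577 13.8424] v=[-0.6080 0.6080]
Step 7: x=[7.0485 13.9516] v=[-0.4368 0.4368]
Step 8: x=[6.9958 14.0044] v=[-0.2110 0.2110]

Answer: 6.9958 14.0044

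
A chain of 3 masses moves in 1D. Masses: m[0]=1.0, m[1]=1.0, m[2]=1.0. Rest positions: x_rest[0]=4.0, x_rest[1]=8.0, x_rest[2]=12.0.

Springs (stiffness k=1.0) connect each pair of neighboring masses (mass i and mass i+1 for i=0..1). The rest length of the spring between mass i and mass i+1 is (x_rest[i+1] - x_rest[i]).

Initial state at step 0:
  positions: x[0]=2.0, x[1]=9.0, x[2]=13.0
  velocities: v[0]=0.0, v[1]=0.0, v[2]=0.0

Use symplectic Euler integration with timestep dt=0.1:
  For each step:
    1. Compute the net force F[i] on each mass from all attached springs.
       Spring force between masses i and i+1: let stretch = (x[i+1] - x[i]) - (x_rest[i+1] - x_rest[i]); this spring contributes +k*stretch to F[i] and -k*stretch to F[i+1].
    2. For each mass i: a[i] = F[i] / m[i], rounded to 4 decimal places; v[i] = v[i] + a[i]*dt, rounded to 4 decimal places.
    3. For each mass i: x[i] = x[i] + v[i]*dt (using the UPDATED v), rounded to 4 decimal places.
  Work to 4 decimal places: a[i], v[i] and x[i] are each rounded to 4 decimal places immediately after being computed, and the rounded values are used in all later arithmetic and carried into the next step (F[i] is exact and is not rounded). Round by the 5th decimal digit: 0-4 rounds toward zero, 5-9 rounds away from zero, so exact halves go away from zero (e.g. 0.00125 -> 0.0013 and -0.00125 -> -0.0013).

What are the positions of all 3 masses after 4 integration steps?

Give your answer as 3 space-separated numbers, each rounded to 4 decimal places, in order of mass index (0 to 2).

Answer: 2.2911 8.7133 12.9956

Derivation:
Step 0: x=[2.0000 9.0000 13.0000] v=[0.0000 0.0000 0.0000]
Step 1: x=[2.0300 8.9700 13.0000] v=[0.3000 -0.3000 0.0000]
Step 2: x=[2.0894 8.9109 12.9997] v=[0.5940 -0.5910 -0.0030]
Step 3: x=[2.1770 8.8245 12.9985] v=[0.8762 -0.8643 -0.0119]
Step 4: x=[2.2911 8.7133 12.9956] v=[1.1410 -1.1117 -0.0293]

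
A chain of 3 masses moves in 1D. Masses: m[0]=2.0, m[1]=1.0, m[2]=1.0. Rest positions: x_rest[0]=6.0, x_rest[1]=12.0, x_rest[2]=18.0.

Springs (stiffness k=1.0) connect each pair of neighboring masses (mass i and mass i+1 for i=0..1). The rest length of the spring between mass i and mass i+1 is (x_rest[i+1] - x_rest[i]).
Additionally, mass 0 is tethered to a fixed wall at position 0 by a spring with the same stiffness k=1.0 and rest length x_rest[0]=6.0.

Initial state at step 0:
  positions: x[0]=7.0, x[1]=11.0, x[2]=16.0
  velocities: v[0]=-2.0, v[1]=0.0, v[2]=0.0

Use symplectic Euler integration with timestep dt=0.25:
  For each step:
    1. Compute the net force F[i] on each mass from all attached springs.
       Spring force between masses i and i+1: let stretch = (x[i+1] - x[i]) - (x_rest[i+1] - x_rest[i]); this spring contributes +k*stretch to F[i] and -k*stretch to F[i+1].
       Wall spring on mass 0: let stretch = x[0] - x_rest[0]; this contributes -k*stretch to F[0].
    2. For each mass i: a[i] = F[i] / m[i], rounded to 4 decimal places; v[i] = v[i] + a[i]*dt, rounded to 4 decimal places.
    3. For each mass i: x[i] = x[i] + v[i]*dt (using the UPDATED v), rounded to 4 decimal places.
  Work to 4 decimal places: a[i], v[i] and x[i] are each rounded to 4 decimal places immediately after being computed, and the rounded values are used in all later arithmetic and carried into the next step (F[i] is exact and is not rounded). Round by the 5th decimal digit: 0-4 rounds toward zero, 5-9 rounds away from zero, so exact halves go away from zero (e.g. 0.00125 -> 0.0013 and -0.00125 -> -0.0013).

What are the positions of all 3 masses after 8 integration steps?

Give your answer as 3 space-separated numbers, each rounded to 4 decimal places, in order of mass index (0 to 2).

Answer: 2.9418 10.4011 17.6818

Derivation:
Step 0: x=[7.0000 11.0000 16.0000] v=[-2.0000 0.0000 0.0000]
Step 1: x=[6.4063 11.0625 16.0625] v=[-2.3750 0.2500 0.2500]
Step 2: x=[5.7579 11.1465 16.1875] v=[-2.5938 0.3360 0.5000]
Step 3: x=[5.0979 11.2088 16.3725] v=[-2.6400 0.2491 0.7398]
Step 4: x=[4.4696 11.2119 16.6097] v=[-2.5134 0.0123 0.9489]
Step 5: x=[3.9123 11.1310 16.8846] v=[-2.2293 -0.3238 1.0995]
Step 6: x=[3.4583 10.9585 17.1749] v=[-1.8160 -0.6901 1.1611]
Step 7: x=[3.1306 10.7057 17.4517] v=[-1.3108 -1.0111 1.1070]
Step 8: x=[2.9418 10.4011 17.6818] v=[-0.7552 -1.2184 0.9205]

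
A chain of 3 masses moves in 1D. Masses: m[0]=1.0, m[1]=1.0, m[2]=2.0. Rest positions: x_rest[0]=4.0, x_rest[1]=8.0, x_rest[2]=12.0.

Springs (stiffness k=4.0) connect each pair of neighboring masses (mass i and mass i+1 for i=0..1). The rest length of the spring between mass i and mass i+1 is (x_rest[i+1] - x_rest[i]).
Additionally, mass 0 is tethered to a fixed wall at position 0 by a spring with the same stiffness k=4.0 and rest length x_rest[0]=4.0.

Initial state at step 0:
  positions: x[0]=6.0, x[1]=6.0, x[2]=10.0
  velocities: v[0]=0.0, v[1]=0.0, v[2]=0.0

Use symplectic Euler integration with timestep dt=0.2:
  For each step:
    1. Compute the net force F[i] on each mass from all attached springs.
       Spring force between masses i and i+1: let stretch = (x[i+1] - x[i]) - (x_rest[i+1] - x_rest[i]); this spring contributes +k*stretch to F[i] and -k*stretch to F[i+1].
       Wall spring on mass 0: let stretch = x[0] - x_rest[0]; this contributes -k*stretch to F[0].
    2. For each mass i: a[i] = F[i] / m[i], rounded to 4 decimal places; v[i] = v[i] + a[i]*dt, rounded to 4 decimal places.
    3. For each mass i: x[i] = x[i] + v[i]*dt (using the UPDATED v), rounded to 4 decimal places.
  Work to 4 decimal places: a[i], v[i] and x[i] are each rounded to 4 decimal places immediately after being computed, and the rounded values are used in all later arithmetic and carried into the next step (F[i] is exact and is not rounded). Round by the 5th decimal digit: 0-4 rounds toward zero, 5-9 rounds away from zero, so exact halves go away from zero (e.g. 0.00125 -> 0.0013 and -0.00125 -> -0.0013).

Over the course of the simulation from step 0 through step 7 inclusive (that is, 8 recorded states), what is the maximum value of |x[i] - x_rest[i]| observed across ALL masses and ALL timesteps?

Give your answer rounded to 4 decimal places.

Answer: 2.6845

Derivation:
Step 0: x=[6.0000 6.0000 10.0000] v=[0.0000 0.0000 0.0000]
Step 1: x=[5.0400 6.6400 10.0000] v=[-4.8000 3.2000 0.0000]
Step 2: x=[3.5296 7.5616 10.0512] v=[-7.5520 4.6080 0.2560]
Step 3: x=[2.0996 8.2364 10.2232] v=[-7.1501 3.3741 0.8602]
Step 4: x=[1.3155 8.2472 10.5563] v=[-3.9203 0.0541 1.6655]
Step 5: x=[1.4300 7.5184 11.0247] v=[0.5727 -3.6440 2.3419]
Step 6: x=[2.2899 6.3765 11.5326] v=[4.2994 -5.7097 2.5394]
Step 7: x=[3.4373 5.4057 11.9480] v=[5.7368 -4.8541 2.0770]
Max displacement = 2.6845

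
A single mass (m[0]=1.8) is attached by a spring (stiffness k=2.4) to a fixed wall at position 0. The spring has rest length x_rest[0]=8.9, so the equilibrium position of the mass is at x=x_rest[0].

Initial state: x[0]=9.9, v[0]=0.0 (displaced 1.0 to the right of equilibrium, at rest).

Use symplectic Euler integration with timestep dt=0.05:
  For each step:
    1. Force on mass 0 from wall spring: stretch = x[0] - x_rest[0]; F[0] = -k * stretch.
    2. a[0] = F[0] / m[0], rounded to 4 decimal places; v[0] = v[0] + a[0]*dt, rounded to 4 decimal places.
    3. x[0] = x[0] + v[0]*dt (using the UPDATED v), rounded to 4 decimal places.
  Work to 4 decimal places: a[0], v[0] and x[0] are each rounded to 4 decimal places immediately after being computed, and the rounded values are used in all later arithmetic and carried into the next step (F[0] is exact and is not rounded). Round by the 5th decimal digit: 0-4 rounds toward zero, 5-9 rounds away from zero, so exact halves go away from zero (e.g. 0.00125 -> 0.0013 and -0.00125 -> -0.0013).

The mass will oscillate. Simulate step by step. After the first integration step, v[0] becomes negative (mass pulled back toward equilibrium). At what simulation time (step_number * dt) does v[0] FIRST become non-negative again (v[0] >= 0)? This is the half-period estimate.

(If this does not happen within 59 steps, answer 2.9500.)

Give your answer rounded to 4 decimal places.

Step 0: x=[9.9000] v=[0.0000]
Step 1: x=[9.8967] v=[-0.0667]
Step 2: x=[9.8900] v=[-0.1331]
Step 3: x=[9.8800] v=[-0.1991]
Step 4: x=[9.8668] v=[-0.2644]
Step 5: x=[9.8504] v=[-0.3289]
Step 6: x=[9.8308] v=[-0.3923]
Step 7: x=[9.8081] v=[-0.4544]
Step 8: x=[9.7824] v=[-0.5149]
Step 9: x=[9.7537] v=[-0.5737]
Step 10: x=[9.7222] v=[-0.6306]
Step 11: x=[9.6879] v=[-0.6854]
Step 12: x=[9.6510] v=[-0.7379]
Step 13: x=[9.6116] v=[-0.7880]
Step 14: x=[9.5698] v=[-0.8354]
Step 15: x=[9.5258] v=[-0.8801]
Step 16: x=[9.4797] v=[-0.9218]
Step 17: x=[9.4317] v=[-0.9604]
Step 18: x=[9.3819] v=[-0.9958]
Step 19: x=[9.3305] v=[-1.0279]
Step 20: x=[9.2777] v=[-1.0566]
Step 21: x=[9.2236] v=[-1.0818]
Step 22: x=[9.1684] v=[-1.1034]
Step 23: x=[9.1123] v=[-1.1213]
Step 24: x=[9.0555] v=[-1.1355]
Step 25: x=[8.9982] v=[-1.1459]
Step 26: x=[8.9406] v=[-1.1524]
Step 27: x=[8.8828] v=[-1.1551]
Step 28: x=[8.8251] v=[-1.1540]
Step 29: x=[8.7677] v=[-1.1490]
Step 30: x=[8.7107] v=[-1.1402]
Step 31: x=[8.6543] v=[-1.1276]
Step 32: x=[8.5987] v=[-1.1112]
Step 33: x=[8.5441] v=[-1.0911]
Step 34: x=[8.4907] v=[-1.0674]
Step 35: x=[8.4387] v=[-1.0401]
Step 36: x=[8.3882] v=[-1.0093]
Step 37: x=[8.3394] v=[-0.9752]
Step 38: x=[8.2925] v=[-0.9378]
Step 39: x=[8.2476] v=[-0.8973]
Step 40: x=[8.2049] v=[-0.8538]
Step 41: x=[8.1645] v=[-0.8075]
Step 42: x=[8.1266] v=[-0.7585]
Step 43: x=[8.0913] v=[-0.7069]
Step 44: x=[8.0587] v=[-0.6530]
Step 45: x=[8.0289] v=[-0.5969]
Step 46: x=[8.0020] v=[-0.5388]
Step 47: x=[7.9781] v=[-0.4789]
Step 48: x=[7.9572] v=[-0.4174]
Step 49: x=[7.9395] v=[-0.3545]
Step 50: x=[7.9250] v=[-0.2905]
Step 51: x=[7.9137] v=[-0.2255]
Step 52: x=[7.9057] v=[-0.1597]
Step 53: x=[7.9010] v=[-0.0934]
Step 54: x=[7.8997] v=[-0.0268]
Step 55: x=[7.9017] v=[0.0399]
First v>=0 after going negative at step 55, time=2.7500

Answer: 2.7500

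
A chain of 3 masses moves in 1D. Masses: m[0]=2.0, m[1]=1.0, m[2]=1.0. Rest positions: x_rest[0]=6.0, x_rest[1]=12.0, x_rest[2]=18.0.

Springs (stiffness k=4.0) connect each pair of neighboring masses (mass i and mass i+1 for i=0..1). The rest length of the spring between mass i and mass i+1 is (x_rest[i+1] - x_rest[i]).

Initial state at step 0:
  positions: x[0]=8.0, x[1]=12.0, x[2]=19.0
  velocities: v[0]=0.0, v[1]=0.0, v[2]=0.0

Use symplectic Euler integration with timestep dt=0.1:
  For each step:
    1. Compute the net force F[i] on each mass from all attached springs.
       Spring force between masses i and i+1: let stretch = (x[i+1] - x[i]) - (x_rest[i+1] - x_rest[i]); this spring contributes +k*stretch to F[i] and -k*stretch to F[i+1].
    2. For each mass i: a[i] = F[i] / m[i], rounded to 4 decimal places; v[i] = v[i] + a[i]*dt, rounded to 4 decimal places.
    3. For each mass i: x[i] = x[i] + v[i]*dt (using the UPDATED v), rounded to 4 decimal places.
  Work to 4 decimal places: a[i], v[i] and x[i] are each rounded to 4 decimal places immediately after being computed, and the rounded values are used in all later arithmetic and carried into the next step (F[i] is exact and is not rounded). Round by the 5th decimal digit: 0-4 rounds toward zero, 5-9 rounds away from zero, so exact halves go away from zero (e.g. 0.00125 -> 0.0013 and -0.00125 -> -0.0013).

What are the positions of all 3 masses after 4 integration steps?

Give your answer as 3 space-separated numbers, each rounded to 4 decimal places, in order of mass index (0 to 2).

Answer: 7.6458 13.0177 18.6907

Derivation:
Step 0: x=[8.0000 12.0000 19.0000] v=[0.0000 0.0000 0.0000]
Step 1: x=[7.9600 12.1200 18.9600] v=[-0.4000 1.2000 -0.4000]
Step 2: x=[7.8832 12.3472 18.8864] v=[-0.7680 2.2720 -0.7360]
Step 3: x=[7.7757 12.6574 18.7912] v=[-1.0752 3.1021 -0.9517]
Step 4: x=[7.6458 13.0177 18.6907] v=[-1.2989 3.6029 -1.0052]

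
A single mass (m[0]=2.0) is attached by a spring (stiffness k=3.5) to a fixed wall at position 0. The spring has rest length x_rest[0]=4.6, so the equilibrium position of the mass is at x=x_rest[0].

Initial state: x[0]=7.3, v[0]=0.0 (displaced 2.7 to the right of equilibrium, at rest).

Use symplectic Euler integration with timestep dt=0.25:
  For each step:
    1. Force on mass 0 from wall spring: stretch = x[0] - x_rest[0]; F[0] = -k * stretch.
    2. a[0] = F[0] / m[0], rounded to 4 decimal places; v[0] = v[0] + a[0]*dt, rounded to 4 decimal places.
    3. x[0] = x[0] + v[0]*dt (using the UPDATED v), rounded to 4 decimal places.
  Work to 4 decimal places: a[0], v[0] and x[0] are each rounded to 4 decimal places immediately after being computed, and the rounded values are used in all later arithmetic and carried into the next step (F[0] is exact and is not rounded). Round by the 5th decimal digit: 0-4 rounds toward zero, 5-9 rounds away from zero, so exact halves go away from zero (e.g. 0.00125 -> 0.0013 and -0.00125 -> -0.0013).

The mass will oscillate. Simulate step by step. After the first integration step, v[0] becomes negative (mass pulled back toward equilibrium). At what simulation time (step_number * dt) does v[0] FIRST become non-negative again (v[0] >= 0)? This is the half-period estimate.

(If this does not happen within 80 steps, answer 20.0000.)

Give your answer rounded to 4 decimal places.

Answer: 2.5000

Derivation:
Step 0: x=[7.3000] v=[0.0000]
Step 1: x=[7.0047] v=[-1.1813]
Step 2: x=[6.4464] v=[-2.2334]
Step 3: x=[5.6861] v=[-3.0412]
Step 4: x=[4.8070] v=[-3.5164]
Step 5: x=[3.9053] v=[-3.6070]
Step 6: x=[3.0795] v=[-3.3031]
Step 7: x=[2.4200] v=[-2.6379]
Step 8: x=[1.9990] v=[-1.6842]
Step 9: x=[1.8624] v=[-0.5463]
Step 10: x=[2.0253] v=[0.6514]
First v>=0 after going negative at step 10, time=2.5000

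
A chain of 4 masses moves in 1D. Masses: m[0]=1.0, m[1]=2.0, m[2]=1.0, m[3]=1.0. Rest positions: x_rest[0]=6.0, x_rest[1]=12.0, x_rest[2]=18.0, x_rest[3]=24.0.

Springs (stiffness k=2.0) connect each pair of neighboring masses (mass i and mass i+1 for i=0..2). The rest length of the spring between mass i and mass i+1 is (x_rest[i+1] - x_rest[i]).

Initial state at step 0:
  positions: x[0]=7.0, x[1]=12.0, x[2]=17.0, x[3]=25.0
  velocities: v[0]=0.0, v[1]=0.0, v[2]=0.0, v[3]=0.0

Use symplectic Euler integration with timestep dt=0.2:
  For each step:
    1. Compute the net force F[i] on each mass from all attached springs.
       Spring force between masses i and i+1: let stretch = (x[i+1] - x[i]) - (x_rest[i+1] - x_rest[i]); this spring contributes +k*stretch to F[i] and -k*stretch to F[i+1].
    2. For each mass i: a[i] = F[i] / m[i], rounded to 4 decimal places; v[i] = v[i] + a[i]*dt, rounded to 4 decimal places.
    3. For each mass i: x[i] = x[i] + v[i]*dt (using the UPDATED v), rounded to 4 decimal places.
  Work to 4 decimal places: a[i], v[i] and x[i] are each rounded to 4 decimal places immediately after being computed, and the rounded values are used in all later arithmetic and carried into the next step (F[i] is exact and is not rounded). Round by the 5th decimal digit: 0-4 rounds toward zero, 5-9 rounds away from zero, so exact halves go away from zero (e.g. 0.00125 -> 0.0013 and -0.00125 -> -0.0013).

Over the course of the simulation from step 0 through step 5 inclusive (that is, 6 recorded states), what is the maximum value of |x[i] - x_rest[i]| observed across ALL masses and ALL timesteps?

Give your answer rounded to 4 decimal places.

Answer: 1.1013

Derivation:
Step 0: x=[7.0000 12.0000 17.0000 25.0000] v=[0.0000 0.0000 0.0000 0.0000]
Step 1: x=[6.9200 12.0000 17.2400 24.8400] v=[-0.4000 0.0000 1.2000 -0.8000]
Step 2: x=[6.7664 12.0064 17.6688 24.5520] v=[-0.7680 0.0320 2.1440 -1.4400]
Step 3: x=[6.5520 12.0297 18.1953 24.1933] v=[-1.0720 0.1165 2.6323 -1.7933]
Step 4: x=[6.2958 12.0805 18.7084 23.8348] v=[-1.2809 0.2541 2.5653 -1.7925]
Step 5: x=[6.0224 12.1650 19.1013 23.5462] v=[-1.3670 0.4227 1.9647 -1.4431]
Max displacement = 1.1013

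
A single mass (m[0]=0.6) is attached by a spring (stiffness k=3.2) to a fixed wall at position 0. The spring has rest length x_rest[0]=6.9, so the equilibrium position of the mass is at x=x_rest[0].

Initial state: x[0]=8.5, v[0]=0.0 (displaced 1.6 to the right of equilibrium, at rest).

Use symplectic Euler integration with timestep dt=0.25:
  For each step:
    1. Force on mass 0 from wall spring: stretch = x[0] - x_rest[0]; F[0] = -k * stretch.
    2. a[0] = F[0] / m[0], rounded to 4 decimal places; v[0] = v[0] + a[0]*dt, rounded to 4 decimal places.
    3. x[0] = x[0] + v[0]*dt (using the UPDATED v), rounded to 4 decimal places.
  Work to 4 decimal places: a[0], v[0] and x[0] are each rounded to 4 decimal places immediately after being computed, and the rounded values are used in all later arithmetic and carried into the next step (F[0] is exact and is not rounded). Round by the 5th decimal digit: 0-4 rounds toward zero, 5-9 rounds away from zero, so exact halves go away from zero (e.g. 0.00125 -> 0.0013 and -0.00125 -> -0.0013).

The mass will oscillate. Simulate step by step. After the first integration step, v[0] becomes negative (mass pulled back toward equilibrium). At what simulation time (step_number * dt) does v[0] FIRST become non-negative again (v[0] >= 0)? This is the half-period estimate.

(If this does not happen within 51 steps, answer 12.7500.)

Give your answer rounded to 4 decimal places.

Answer: 1.5000

Derivation:
Step 0: x=[8.5000] v=[0.0000]
Step 1: x=[7.9667] v=[-2.1333]
Step 2: x=[7.0778] v=[-3.5556]
Step 3: x=[6.1296] v=[-3.7927]
Step 4: x=[5.4382] v=[-2.7655]
Step 5: x=[5.2341] v=[-0.8164]
Step 6: x=[5.5853] v=[1.4048]
First v>=0 after going negative at step 6, time=1.5000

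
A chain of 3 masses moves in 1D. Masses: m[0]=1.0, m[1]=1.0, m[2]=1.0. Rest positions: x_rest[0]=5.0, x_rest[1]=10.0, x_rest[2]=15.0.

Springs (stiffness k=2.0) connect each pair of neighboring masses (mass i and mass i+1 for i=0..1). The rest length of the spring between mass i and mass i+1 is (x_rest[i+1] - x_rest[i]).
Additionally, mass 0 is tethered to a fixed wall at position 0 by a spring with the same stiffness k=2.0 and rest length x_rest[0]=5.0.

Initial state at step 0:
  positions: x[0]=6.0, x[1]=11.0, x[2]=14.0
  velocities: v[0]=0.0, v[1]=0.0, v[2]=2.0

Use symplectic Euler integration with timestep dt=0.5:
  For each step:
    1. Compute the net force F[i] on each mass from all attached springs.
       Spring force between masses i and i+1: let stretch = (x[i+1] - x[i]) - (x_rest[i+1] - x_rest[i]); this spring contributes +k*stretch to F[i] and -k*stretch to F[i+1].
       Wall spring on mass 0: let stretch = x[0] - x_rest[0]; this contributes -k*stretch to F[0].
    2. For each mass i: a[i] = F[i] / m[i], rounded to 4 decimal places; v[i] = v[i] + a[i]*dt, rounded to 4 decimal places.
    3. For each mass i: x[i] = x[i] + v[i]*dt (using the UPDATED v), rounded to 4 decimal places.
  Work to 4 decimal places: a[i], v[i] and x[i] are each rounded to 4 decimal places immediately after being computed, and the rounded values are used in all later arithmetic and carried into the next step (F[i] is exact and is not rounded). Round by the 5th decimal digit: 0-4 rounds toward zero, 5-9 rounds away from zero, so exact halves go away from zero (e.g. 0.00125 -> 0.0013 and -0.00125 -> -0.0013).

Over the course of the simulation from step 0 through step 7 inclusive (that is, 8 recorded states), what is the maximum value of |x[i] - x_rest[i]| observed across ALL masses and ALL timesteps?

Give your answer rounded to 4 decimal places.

Answer: 2.8907

Derivation:
Step 0: x=[6.0000 11.0000 14.0000] v=[0.0000 0.0000 2.0000]
Step 1: x=[5.5000 10.0000 16.0000] v=[-1.0000 -2.0000 4.0000]
Step 2: x=[4.5000 9.7500 17.5000] v=[-2.0000 -0.5000 3.0000]
Step 3: x=[3.8750 10.7500 17.6250] v=[-1.2500 2.0000 0.2500]
Step 4: x=[4.7500 11.7500 16.8125] v=[1.7500 2.0000 -1.6250]
Step 5: x=[6.7500 11.7813 15.9688] v=[4.0000 0.0625 -1.6875]
Step 6: x=[7.8907 11.3907 15.5313] v=[2.2813 -0.7813 -0.8750]
Step 7: x=[6.8360 11.3204 15.5235] v=[-2.1094 -0.1407 -0.0156]
Max displacement = 2.8907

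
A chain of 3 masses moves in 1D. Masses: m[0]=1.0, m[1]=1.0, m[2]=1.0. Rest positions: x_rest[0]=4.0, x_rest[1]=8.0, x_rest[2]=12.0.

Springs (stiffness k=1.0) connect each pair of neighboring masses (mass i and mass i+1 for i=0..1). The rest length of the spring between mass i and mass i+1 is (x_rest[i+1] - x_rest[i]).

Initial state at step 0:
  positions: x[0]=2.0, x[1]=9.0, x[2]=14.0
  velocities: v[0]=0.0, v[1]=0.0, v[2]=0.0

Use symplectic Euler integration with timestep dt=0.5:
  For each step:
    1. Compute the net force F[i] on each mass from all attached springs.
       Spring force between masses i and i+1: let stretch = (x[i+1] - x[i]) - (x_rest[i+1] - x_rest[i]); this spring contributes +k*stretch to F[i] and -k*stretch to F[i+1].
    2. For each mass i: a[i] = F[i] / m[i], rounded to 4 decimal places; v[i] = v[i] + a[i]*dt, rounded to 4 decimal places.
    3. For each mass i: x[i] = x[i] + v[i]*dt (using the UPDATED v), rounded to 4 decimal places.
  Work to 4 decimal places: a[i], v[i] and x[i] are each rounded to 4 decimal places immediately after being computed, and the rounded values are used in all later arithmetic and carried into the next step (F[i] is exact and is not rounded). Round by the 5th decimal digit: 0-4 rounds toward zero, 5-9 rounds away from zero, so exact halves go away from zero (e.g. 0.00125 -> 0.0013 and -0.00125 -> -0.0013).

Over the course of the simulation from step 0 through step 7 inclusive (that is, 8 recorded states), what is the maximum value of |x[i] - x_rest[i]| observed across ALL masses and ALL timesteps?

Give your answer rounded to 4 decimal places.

Answer: 2.1867

Derivation:
Step 0: x=[2.0000 9.0000 14.0000] v=[0.0000 0.0000 0.0000]
Step 1: x=[2.7500 8.5000 13.7500] v=[1.5000 -1.0000 -0.5000]
Step 2: x=[3.9375 7.8750 13.1875] v=[2.3750 -1.2500 -1.1250]
Step 3: x=[5.1094 7.5938 12.2969] v=[2.3438 -0.5625 -1.7813]
Step 4: x=[5.9024 7.8673 11.2305] v=[1.5860 0.5469 -2.1329]
Step 5: x=[6.1867 8.4904 10.3233] v=[0.5685 1.2461 -1.8145]
Step 6: x=[6.0469 8.9958 9.9578] v=[-0.2797 1.0107 -0.7310]
Step 7: x=[5.6443 9.0045 10.3518] v=[-0.8053 0.0173 0.7880]
Max displacement = 2.1867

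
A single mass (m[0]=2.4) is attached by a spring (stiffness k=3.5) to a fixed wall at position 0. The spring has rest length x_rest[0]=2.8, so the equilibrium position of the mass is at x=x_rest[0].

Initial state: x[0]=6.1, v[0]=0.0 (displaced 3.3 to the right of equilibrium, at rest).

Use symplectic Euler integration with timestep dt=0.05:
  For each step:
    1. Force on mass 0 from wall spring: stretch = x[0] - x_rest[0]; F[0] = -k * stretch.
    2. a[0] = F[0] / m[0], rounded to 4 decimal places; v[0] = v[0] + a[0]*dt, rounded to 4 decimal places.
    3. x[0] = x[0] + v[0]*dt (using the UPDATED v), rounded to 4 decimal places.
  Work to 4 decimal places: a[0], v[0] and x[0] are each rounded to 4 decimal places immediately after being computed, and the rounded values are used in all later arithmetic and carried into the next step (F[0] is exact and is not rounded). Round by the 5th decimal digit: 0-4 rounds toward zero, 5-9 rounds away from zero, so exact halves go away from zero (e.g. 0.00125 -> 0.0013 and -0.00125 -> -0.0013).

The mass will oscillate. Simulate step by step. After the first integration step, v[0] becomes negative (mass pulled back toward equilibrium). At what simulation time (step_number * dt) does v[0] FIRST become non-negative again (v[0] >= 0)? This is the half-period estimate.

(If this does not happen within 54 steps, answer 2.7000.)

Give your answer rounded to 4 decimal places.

Answer: 2.6500

Derivation:
Step 0: x=[6.1000] v=[0.0000]
Step 1: x=[6.0880] v=[-0.2406]
Step 2: x=[6.0640] v=[-0.4804]
Step 3: x=[6.0281] v=[-0.7184]
Step 4: x=[5.9804] v=[-0.9538]
Step 5: x=[5.9211] v=[-1.1857]
Step 6: x=[5.8504] v=[-1.4133]
Step 7: x=[5.7686] v=[-1.6357]
Step 8: x=[5.6760] v=[-1.8522]
Step 9: x=[5.5729] v=[-2.0619]
Step 10: x=[5.4597] v=[-2.2641]
Step 11: x=[5.3368] v=[-2.4580]
Step 12: x=[5.2047] v=[-2.6430]
Step 13: x=[5.0638] v=[-2.8183]
Step 14: x=[4.9146] v=[-2.9834]
Step 15: x=[4.7577] v=[-3.1376]
Step 16: x=[4.5937] v=[-3.2804]
Step 17: x=[4.4231] v=[-3.4112]
Step 18: x=[4.2466] v=[-3.5296]
Step 19: x=[4.0648] v=[-3.6351]
Step 20: x=[3.8784] v=[-3.7273]
Step 21: x=[3.6881] v=[-3.8059]
Step 22: x=[3.4946] v=[-3.8707]
Step 23: x=[3.2985] v=[-3.9214]
Step 24: x=[3.1006] v=[-3.9578]
Step 25: x=[2.9016] v=[-3.9797]
Step 26: x=[2.7022] v=[-3.9871]
Step 27: x=[2.5032] v=[-3.9800]
Step 28: x=[2.3053] v=[-3.9584]
Step 29: x=[2.1092] v=[-3.9223]
Step 30: x=[1.9156] v=[-3.8719]
Step 31: x=[1.7252] v=[-3.8074]
Step 32: x=[1.5388] v=[-3.7290]
Step 33: x=[1.3570] v=[-3.6370]
Step 34: x=[1.1804] v=[-3.5318]
Step 35: x=[1.0097] v=[-3.4137]
Step 36: x=[0.8455] v=[-3.2832]
Step 37: x=[0.6885] v=[-3.1407]
Step 38: x=[0.5392] v=[-2.9867]
Step 39: x=[0.3981] v=[-2.8219]
Step 40: x=[0.2658] v=[-2.6468]
Step 41: x=[0.1427] v=[-2.4620]
Step 42: x=[0.0293] v=[-2.2682]
Step 43: x=[-0.0740] v=[-2.0662]
Step 44: x=[-0.1668] v=[-1.8566]
Step 45: x=[-0.2488] v=[-1.6403]
Step 46: x=[-0.3197] v=[-1.4180]
Step 47: x=[-0.3792] v=[-1.1905]
Step 48: x=[-0.4271] v=[-0.9587]
Step 49: x=[-0.4633] v=[-0.7234]
Step 50: x=[-0.4876] v=[-0.4855]
Step 51: x=[-0.4999] v=[-0.2458]
Step 52: x=[-0.5002] v=[-0.0052]
Step 53: x=[-0.4884] v=[0.2354]
First v>=0 after going negative at step 53, time=2.6500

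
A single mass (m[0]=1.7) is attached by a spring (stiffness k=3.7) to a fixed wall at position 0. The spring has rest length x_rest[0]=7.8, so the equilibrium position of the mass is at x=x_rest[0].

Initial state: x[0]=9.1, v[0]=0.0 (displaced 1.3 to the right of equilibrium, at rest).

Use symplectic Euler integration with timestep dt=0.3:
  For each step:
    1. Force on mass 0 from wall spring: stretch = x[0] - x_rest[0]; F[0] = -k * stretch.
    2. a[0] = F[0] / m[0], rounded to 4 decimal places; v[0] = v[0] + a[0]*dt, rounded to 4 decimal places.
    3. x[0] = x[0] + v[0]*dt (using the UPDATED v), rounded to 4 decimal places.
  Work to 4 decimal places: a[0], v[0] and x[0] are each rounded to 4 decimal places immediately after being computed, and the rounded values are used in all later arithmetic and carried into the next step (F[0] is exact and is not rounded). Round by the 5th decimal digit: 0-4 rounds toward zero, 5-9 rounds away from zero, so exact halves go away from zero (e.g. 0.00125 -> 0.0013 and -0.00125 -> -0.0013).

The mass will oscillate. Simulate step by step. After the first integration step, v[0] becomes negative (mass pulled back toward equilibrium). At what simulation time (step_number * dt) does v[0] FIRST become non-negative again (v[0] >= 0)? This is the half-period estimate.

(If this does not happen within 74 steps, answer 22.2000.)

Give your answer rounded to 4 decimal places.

Step 0: x=[9.1000] v=[0.0000]
Step 1: x=[8.8454] v=[-0.8488]
Step 2: x=[8.3860] v=[-1.5314]
Step 3: x=[7.8118] v=[-1.9140]
Step 4: x=[7.2353] v=[-1.9217]
Step 5: x=[6.7694] v=[-1.5530]
Step 6: x=[6.5054] v=[-0.8801]
Step 7: x=[6.4950] v=[-0.0348]
Step 8: x=[6.7402] v=[0.8173]
First v>=0 after going negative at step 8, time=2.4000

Answer: 2.4000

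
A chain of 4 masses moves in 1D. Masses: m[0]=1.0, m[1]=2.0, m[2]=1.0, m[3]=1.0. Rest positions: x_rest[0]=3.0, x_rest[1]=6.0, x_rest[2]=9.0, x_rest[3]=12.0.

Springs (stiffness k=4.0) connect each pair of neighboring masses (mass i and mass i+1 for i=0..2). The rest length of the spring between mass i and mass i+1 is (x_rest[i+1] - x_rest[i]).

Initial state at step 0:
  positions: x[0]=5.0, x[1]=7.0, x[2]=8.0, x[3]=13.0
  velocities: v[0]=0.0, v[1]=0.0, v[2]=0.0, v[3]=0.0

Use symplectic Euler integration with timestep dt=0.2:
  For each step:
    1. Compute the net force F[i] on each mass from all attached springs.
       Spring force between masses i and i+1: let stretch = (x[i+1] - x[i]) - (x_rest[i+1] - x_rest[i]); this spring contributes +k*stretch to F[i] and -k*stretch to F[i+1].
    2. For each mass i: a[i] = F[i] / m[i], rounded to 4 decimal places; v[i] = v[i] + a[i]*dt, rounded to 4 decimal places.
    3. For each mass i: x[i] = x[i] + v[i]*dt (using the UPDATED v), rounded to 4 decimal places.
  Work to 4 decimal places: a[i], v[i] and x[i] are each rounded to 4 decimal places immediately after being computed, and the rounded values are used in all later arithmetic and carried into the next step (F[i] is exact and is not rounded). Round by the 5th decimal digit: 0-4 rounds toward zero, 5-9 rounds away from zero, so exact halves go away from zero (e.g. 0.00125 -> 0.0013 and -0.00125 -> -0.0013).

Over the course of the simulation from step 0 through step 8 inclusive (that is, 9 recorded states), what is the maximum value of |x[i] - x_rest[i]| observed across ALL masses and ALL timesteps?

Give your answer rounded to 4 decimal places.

Answer: 2.1461

Derivation:
Step 0: x=[5.0000 7.0000 8.0000 13.0000] v=[0.0000 0.0000 0.0000 0.0000]
Step 1: x=[4.8400 6.9200 8.6400 12.6800] v=[-0.8000 -0.4000 3.2000 -1.6000]
Step 2: x=[4.5328 6.8112 9.6512 12.1936] v=[-1.5360 -0.5440 5.0560 -2.4320]
Step 3: x=[4.1101 6.7473 10.6148 11.7804] v=[-2.1133 -0.3194 4.8179 -2.0659]
Step 4: x=[3.6294 6.7818 11.1461 11.6607] v=[-2.4035 0.1727 2.6564 -0.5984]
Step 5: x=[3.1731 6.9133 11.0614 11.9387] v=[-2.2816 0.6575 -0.4234 1.3899]
Step 6: x=[2.8352 7.0774 10.4534 12.5563] v=[-1.6894 0.8207 -3.0400 3.0881]
Step 7: x=[2.6961 7.1722 9.6417 13.3175] v=[-0.6956 0.4742 -4.0585 3.8058]
Step 8: x=[2.7932 7.1065 9.0230 13.9705] v=[0.4853 -0.3284 -3.0935 3.2652]
Max displacement = 2.1461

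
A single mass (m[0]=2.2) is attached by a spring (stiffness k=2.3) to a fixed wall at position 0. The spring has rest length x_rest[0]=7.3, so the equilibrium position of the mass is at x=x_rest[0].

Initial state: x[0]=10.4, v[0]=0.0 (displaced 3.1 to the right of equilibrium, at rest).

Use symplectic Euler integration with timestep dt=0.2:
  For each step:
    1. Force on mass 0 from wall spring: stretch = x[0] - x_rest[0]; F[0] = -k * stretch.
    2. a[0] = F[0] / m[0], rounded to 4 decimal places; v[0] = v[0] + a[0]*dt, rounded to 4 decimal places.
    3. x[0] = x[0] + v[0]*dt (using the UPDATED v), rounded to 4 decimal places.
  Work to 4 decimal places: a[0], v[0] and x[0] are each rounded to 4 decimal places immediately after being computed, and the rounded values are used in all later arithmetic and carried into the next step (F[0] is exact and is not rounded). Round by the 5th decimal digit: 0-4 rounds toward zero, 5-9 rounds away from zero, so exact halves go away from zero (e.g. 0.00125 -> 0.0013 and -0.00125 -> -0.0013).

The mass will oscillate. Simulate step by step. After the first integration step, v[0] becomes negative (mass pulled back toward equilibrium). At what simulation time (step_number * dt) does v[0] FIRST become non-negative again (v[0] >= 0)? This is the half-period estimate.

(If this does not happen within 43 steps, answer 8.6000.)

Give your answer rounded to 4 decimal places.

Step 0: x=[10.4000] v=[0.0000]
Step 1: x=[10.2704] v=[-0.6482]
Step 2: x=[10.0165] v=[-1.2693]
Step 3: x=[9.6490] v=[-1.8373]
Step 4: x=[9.1833] v=[-2.3285]
Step 5: x=[8.6388] v=[-2.7223]
Step 6: x=[8.0384] v=[-3.0022]
Step 7: x=[7.4071] v=[-3.1566]
Step 8: x=[6.7713] v=[-3.1790]
Step 9: x=[6.1576] v=[-3.0685]
Step 10: x=[5.5917] v=[-2.8296]
Step 11: x=[5.0972] v=[-2.4724]
Step 12: x=[4.6948] v=[-2.0118]
Step 13: x=[4.4014] v=[-1.4671]
Step 14: x=[4.2292] v=[-0.8610]
Step 15: x=[4.1854] v=[-0.2189]
Step 16: x=[4.2719] v=[0.4323]
First v>=0 after going negative at step 16, time=3.2000

Answer: 3.2000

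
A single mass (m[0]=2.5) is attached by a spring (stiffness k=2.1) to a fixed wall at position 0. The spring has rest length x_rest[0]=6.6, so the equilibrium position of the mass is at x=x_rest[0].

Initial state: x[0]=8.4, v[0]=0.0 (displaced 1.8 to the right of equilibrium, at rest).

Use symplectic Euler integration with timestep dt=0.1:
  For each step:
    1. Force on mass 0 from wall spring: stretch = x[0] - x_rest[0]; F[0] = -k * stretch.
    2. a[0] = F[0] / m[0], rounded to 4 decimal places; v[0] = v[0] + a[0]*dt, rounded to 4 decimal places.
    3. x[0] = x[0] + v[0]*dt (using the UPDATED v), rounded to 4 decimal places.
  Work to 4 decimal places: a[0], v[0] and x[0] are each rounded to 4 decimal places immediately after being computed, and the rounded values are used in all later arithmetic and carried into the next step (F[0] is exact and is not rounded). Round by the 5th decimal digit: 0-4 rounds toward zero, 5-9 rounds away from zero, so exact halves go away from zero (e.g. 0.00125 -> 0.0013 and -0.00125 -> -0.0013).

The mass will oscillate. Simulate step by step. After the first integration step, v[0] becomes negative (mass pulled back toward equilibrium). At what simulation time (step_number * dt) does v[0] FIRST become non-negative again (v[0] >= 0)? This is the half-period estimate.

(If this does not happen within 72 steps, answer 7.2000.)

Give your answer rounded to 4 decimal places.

Step 0: x=[8.4000] v=[0.0000]
Step 1: x=[8.3849] v=[-0.1512]
Step 2: x=[8.3548] v=[-0.3011]
Step 3: x=[8.3100] v=[-0.4485]
Step 4: x=[8.2508] v=[-0.5921]
Step 5: x=[8.1777] v=[-0.7308]
Step 6: x=[8.0914] v=[-0.8633]
Step 7: x=[7.9925] v=[-0.9886]
Step 8: x=[7.8819] v=[-1.1056]
Step 9: x=[7.7606] v=[-1.2133]
Step 10: x=[7.6295] v=[-1.3108]
Step 11: x=[7.4898] v=[-1.3973]
Step 12: x=[7.3426] v=[-1.4720]
Step 13: x=[7.1892] v=[-1.5344]
Step 14: x=[7.0308] v=[-1.5839]
Step 15: x=[6.8688] v=[-1.6201]
Step 16: x=[6.7045] v=[-1.6427]
Step 17: x=[6.5394] v=[-1.6515]
Step 18: x=[6.3748] v=[-1.6464]
Step 19: x=[6.2121] v=[-1.6275]
Step 20: x=[6.0526] v=[-1.5949]
Step 21: x=[5.8977] v=[-1.5489]
Step 22: x=[5.7487] v=[-1.4899]
Step 23: x=[5.6069] v=[-1.4184]
Step 24: x=[5.4734] v=[-1.3350]
Step 25: x=[5.3494] v=[-1.2404]
Step 26: x=[5.2359] v=[-1.1354]
Step 27: x=[5.1338] v=[-1.0208]
Step 28: x=[5.0440] v=[-0.8976]
Step 29: x=[4.9673] v=[-0.7669]
Step 30: x=[4.9043] v=[-0.6298]
Step 31: x=[4.8556] v=[-0.4874]
Step 32: x=[4.8215] v=[-0.3409]
Step 33: x=[4.8024] v=[-0.1915]
Step 34: x=[4.7984] v=[-0.0405]
Step 35: x=[4.8095] v=[0.1108]
First v>=0 after going negative at step 35, time=3.5000

Answer: 3.5000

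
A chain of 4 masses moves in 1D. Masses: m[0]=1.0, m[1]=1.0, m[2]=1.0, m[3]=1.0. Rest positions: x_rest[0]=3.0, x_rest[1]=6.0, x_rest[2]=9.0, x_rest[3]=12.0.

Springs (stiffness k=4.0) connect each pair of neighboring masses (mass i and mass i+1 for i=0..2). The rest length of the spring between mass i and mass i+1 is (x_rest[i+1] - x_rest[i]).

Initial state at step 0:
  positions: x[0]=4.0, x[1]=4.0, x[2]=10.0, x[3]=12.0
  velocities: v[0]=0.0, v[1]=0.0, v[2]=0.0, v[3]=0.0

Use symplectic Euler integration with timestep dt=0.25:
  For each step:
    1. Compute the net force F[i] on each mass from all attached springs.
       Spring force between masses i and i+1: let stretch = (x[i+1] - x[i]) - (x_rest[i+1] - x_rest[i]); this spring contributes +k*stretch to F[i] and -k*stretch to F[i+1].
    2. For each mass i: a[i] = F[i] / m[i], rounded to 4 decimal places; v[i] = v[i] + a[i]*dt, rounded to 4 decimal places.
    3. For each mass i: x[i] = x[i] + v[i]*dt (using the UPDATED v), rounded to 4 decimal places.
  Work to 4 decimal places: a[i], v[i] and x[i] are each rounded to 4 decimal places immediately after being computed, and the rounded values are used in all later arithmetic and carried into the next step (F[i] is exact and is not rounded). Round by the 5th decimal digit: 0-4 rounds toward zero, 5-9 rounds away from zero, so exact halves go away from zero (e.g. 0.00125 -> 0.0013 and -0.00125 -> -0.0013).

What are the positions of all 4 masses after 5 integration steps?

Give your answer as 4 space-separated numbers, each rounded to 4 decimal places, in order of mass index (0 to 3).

Step 0: x=[4.0000 4.0000 10.0000 12.0000] v=[0.0000 0.0000 0.0000 0.0000]
Step 1: x=[3.2500 5.5000 9.0000 12.2500] v=[-3.0000 6.0000 -4.0000 1.0000]
Step 2: x=[2.3125 7.3125 7.9375 12.4375] v=[-3.7500 7.2500 -4.2500 0.7500]
Step 3: x=[1.8750 8.0313 7.8438 12.2500] v=[-1.7500 2.8750 -0.3750 -0.7500]
Step 4: x=[2.2266 7.1641 8.8985 11.7110] v=[1.4063 -3.4688 4.2187 -2.1562]
Step 5: x=[3.0626 5.4961 10.2227 11.2188] v=[3.3438 -6.6719 5.2968 -1.9687]

Answer: 3.0626 5.4961 10.2227 11.2188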